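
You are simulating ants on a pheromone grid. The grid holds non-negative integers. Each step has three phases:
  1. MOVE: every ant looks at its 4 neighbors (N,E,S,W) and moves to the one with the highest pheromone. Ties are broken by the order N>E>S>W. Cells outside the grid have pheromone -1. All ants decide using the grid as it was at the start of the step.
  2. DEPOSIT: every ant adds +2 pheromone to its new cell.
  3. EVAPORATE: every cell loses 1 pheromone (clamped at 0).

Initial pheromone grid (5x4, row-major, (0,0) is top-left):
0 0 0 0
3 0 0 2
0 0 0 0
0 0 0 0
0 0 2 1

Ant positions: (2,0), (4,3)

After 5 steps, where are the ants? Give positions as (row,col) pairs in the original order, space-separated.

Step 1: ant0:(2,0)->N->(1,0) | ant1:(4,3)->W->(4,2)
  grid max=4 at (1,0)
Step 2: ant0:(1,0)->N->(0,0) | ant1:(4,2)->N->(3,2)
  grid max=3 at (1,0)
Step 3: ant0:(0,0)->S->(1,0) | ant1:(3,2)->S->(4,2)
  grid max=4 at (1,0)
Step 4: ant0:(1,0)->N->(0,0) | ant1:(4,2)->N->(3,2)
  grid max=3 at (1,0)
Step 5: ant0:(0,0)->S->(1,0) | ant1:(3,2)->S->(4,2)
  grid max=4 at (1,0)

(1,0) (4,2)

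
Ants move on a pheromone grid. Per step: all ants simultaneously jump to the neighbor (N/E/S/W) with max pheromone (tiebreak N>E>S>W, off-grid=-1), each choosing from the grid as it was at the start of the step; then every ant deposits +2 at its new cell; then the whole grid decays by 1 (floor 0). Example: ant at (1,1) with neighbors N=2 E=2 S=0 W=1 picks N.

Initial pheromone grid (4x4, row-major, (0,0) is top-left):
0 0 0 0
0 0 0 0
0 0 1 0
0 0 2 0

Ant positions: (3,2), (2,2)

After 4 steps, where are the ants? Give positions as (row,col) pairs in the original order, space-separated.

Step 1: ant0:(3,2)->N->(2,2) | ant1:(2,2)->S->(3,2)
  grid max=3 at (3,2)
Step 2: ant0:(2,2)->S->(3,2) | ant1:(3,2)->N->(2,2)
  grid max=4 at (3,2)
Step 3: ant0:(3,2)->N->(2,2) | ant1:(2,2)->S->(3,2)
  grid max=5 at (3,2)
Step 4: ant0:(2,2)->S->(3,2) | ant1:(3,2)->N->(2,2)
  grid max=6 at (3,2)

(3,2) (2,2)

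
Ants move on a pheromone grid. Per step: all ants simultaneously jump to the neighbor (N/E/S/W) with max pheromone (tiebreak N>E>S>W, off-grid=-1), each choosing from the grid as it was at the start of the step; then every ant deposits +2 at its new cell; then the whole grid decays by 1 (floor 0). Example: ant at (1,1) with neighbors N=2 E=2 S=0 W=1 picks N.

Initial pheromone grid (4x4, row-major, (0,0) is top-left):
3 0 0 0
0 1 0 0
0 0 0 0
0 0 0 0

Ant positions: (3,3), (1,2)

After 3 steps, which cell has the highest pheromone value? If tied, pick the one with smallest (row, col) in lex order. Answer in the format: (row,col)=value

Answer: (1,1)=2

Derivation:
Step 1: ant0:(3,3)->N->(2,3) | ant1:(1,2)->W->(1,1)
  grid max=2 at (0,0)
Step 2: ant0:(2,3)->N->(1,3) | ant1:(1,1)->N->(0,1)
  grid max=1 at (0,0)
Step 3: ant0:(1,3)->N->(0,3) | ant1:(0,1)->S->(1,1)
  grid max=2 at (1,1)
Final grid:
  0 0 0 1
  0 2 0 0
  0 0 0 0
  0 0 0 0
Max pheromone 2 at (1,1)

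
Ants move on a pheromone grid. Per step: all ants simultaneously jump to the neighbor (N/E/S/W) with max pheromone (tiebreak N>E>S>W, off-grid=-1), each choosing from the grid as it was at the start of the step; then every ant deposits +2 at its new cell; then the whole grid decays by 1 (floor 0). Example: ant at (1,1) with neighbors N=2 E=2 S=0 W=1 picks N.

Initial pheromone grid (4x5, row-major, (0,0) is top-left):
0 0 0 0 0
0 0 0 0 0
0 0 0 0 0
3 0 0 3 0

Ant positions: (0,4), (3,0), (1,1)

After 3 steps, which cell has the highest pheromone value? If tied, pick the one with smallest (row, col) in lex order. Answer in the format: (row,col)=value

Answer: (3,0)=2

Derivation:
Step 1: ant0:(0,4)->S->(1,4) | ant1:(3,0)->N->(2,0) | ant2:(1,1)->N->(0,1)
  grid max=2 at (3,0)
Step 2: ant0:(1,4)->N->(0,4) | ant1:(2,0)->S->(3,0) | ant2:(0,1)->E->(0,2)
  grid max=3 at (3,0)
Step 3: ant0:(0,4)->S->(1,4) | ant1:(3,0)->N->(2,0) | ant2:(0,2)->E->(0,3)
  grid max=2 at (3,0)
Final grid:
  0 0 0 1 0
  0 0 0 0 1
  1 0 0 0 0
  2 0 0 0 0
Max pheromone 2 at (3,0)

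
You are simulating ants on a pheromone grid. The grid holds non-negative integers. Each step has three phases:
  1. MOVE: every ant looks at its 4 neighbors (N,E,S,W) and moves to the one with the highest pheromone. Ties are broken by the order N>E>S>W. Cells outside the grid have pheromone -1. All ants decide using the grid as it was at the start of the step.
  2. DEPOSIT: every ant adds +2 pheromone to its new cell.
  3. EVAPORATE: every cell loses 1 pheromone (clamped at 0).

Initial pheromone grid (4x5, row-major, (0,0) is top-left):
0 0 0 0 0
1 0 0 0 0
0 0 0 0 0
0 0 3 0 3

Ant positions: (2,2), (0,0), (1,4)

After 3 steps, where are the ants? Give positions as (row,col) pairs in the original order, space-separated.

Step 1: ant0:(2,2)->S->(3,2) | ant1:(0,0)->S->(1,0) | ant2:(1,4)->N->(0,4)
  grid max=4 at (3,2)
Step 2: ant0:(3,2)->N->(2,2) | ant1:(1,0)->N->(0,0) | ant2:(0,4)->S->(1,4)
  grid max=3 at (3,2)
Step 3: ant0:(2,2)->S->(3,2) | ant1:(0,0)->S->(1,0) | ant2:(1,4)->N->(0,4)
  grid max=4 at (3,2)

(3,2) (1,0) (0,4)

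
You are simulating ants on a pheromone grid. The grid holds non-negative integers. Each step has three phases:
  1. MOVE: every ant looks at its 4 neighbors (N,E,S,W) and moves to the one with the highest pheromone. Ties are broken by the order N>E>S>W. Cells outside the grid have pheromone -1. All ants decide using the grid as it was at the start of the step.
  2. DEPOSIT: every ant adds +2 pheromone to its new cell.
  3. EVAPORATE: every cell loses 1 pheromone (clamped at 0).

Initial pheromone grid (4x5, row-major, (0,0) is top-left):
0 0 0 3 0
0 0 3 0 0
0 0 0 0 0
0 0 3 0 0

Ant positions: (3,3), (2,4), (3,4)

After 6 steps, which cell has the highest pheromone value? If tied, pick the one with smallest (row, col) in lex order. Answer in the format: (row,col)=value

Step 1: ant0:(3,3)->W->(3,2) | ant1:(2,4)->N->(1,4) | ant2:(3,4)->N->(2,4)
  grid max=4 at (3,2)
Step 2: ant0:(3,2)->N->(2,2) | ant1:(1,4)->S->(2,4) | ant2:(2,4)->N->(1,4)
  grid max=3 at (3,2)
Step 3: ant0:(2,2)->S->(3,2) | ant1:(2,4)->N->(1,4) | ant2:(1,4)->S->(2,4)
  grid max=4 at (3,2)
Step 4: ant0:(3,2)->N->(2,2) | ant1:(1,4)->S->(2,4) | ant2:(2,4)->N->(1,4)
  grid max=4 at (1,4)
Step 5: ant0:(2,2)->S->(3,2) | ant1:(2,4)->N->(1,4) | ant2:(1,4)->S->(2,4)
  grid max=5 at (1,4)
Step 6: ant0:(3,2)->N->(2,2) | ant1:(1,4)->S->(2,4) | ant2:(2,4)->N->(1,4)
  grid max=6 at (1,4)
Final grid:
  0 0 0 0 0
  0 0 0 0 6
  0 0 1 0 6
  0 0 3 0 0
Max pheromone 6 at (1,4)

Answer: (1,4)=6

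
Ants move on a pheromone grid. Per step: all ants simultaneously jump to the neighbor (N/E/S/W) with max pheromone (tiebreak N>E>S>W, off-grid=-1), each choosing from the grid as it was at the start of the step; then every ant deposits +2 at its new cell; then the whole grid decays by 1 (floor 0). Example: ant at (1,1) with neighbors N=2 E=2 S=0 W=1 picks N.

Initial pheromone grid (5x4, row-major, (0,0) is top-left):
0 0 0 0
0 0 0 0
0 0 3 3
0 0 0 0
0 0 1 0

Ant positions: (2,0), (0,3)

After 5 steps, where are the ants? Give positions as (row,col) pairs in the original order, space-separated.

Step 1: ant0:(2,0)->N->(1,0) | ant1:(0,3)->S->(1,3)
  grid max=2 at (2,2)
Step 2: ant0:(1,0)->N->(0,0) | ant1:(1,3)->S->(2,3)
  grid max=3 at (2,3)
Step 3: ant0:(0,0)->E->(0,1) | ant1:(2,3)->W->(2,2)
  grid max=2 at (2,2)
Step 4: ant0:(0,1)->E->(0,2) | ant1:(2,2)->E->(2,3)
  grid max=3 at (2,3)
Step 5: ant0:(0,2)->E->(0,3) | ant1:(2,3)->W->(2,2)
  grid max=2 at (2,2)

(0,3) (2,2)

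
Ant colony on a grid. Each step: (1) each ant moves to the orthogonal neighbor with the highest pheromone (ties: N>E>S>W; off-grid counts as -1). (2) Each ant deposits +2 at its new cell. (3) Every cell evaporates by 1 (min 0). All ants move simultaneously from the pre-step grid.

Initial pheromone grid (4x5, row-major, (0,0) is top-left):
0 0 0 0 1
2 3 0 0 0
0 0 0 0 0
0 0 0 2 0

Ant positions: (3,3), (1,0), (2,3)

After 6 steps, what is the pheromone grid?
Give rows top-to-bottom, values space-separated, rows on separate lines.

After step 1: ants at (2,3),(1,1),(3,3)
  0 0 0 0 0
  1 4 0 0 0
  0 0 0 1 0
  0 0 0 3 0
After step 2: ants at (3,3),(1,0),(2,3)
  0 0 0 0 0
  2 3 0 0 0
  0 0 0 2 0
  0 0 0 4 0
After step 3: ants at (2,3),(1,1),(3,3)
  0 0 0 0 0
  1 4 0 0 0
  0 0 0 3 0
  0 0 0 5 0
After step 4: ants at (3,3),(1,0),(2,3)
  0 0 0 0 0
  2 3 0 0 0
  0 0 0 4 0
  0 0 0 6 0
After step 5: ants at (2,3),(1,1),(3,3)
  0 0 0 0 0
  1 4 0 0 0
  0 0 0 5 0
  0 0 0 7 0
After step 6: ants at (3,3),(1,0),(2,3)
  0 0 0 0 0
  2 3 0 0 0
  0 0 0 6 0
  0 0 0 8 0

0 0 0 0 0
2 3 0 0 0
0 0 0 6 0
0 0 0 8 0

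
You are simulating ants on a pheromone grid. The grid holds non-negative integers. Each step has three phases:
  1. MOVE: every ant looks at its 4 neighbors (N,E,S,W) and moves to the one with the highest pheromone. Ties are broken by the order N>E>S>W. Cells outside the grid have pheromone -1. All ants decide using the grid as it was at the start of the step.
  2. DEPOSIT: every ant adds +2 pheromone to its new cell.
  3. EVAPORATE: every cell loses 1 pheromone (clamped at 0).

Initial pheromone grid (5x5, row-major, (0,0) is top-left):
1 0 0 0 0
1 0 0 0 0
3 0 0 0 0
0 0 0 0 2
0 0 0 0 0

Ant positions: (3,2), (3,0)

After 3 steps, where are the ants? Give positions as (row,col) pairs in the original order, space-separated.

Step 1: ant0:(3,2)->N->(2,2) | ant1:(3,0)->N->(2,0)
  grid max=4 at (2,0)
Step 2: ant0:(2,2)->N->(1,2) | ant1:(2,0)->N->(1,0)
  grid max=3 at (2,0)
Step 3: ant0:(1,2)->N->(0,2) | ant1:(1,0)->S->(2,0)
  grid max=4 at (2,0)

(0,2) (2,0)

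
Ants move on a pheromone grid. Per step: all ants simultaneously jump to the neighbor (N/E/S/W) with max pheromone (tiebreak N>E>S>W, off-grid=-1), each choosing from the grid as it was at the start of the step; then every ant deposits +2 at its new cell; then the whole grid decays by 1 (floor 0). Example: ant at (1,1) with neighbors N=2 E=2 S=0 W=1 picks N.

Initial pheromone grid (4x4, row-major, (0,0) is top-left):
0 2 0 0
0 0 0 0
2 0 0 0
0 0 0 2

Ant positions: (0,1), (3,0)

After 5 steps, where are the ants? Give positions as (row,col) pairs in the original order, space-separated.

Step 1: ant0:(0,1)->E->(0,2) | ant1:(3,0)->N->(2,0)
  grid max=3 at (2,0)
Step 2: ant0:(0,2)->W->(0,1) | ant1:(2,0)->N->(1,0)
  grid max=2 at (0,1)
Step 3: ant0:(0,1)->E->(0,2) | ant1:(1,0)->S->(2,0)
  grid max=3 at (2,0)
Step 4: ant0:(0,2)->W->(0,1) | ant1:(2,0)->N->(1,0)
  grid max=2 at (0,1)
Step 5: ant0:(0,1)->E->(0,2) | ant1:(1,0)->S->(2,0)
  grid max=3 at (2,0)

(0,2) (2,0)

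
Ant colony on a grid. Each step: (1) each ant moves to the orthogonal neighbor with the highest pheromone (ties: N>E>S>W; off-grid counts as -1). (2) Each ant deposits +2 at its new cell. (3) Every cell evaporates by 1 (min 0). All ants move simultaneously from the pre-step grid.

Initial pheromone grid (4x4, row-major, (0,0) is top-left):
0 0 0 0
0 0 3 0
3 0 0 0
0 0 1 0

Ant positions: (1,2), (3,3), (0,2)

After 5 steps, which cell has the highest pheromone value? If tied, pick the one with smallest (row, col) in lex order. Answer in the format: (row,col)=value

Answer: (1,2)=12

Derivation:
Step 1: ant0:(1,2)->N->(0,2) | ant1:(3,3)->W->(3,2) | ant2:(0,2)->S->(1,2)
  grid max=4 at (1,2)
Step 2: ant0:(0,2)->S->(1,2) | ant1:(3,2)->N->(2,2) | ant2:(1,2)->N->(0,2)
  grid max=5 at (1,2)
Step 3: ant0:(1,2)->N->(0,2) | ant1:(2,2)->N->(1,2) | ant2:(0,2)->S->(1,2)
  grid max=8 at (1,2)
Step 4: ant0:(0,2)->S->(1,2) | ant1:(1,2)->N->(0,2) | ant2:(1,2)->N->(0,2)
  grid max=9 at (1,2)
Step 5: ant0:(1,2)->N->(0,2) | ant1:(0,2)->S->(1,2) | ant2:(0,2)->S->(1,2)
  grid max=12 at (1,2)
Final grid:
  0 0 7 0
  0 0 12 0
  0 0 0 0
  0 0 0 0
Max pheromone 12 at (1,2)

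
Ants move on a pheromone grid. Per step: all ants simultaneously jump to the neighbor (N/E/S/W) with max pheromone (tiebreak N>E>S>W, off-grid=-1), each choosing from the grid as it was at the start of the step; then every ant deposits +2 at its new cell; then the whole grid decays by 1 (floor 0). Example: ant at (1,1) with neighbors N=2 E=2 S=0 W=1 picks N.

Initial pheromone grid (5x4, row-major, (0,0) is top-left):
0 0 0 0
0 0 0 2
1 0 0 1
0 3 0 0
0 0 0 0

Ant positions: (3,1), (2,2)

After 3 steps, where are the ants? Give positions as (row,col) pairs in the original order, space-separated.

Step 1: ant0:(3,1)->N->(2,1) | ant1:(2,2)->E->(2,3)
  grid max=2 at (2,3)
Step 2: ant0:(2,1)->S->(3,1) | ant1:(2,3)->N->(1,3)
  grid max=3 at (3,1)
Step 3: ant0:(3,1)->N->(2,1) | ant1:(1,3)->S->(2,3)
  grid max=2 at (2,3)

(2,1) (2,3)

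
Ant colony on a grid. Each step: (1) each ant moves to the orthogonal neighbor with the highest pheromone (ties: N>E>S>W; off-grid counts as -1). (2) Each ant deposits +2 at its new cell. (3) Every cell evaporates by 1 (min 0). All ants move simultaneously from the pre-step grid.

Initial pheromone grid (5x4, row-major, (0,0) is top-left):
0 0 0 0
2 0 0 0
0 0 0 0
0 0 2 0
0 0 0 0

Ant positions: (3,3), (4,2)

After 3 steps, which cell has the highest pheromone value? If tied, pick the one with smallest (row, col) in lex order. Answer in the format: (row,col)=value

Step 1: ant0:(3,3)->W->(3,2) | ant1:(4,2)->N->(3,2)
  grid max=5 at (3,2)
Step 2: ant0:(3,2)->N->(2,2) | ant1:(3,2)->N->(2,2)
  grid max=4 at (3,2)
Step 3: ant0:(2,2)->S->(3,2) | ant1:(2,2)->S->(3,2)
  grid max=7 at (3,2)
Final grid:
  0 0 0 0
  0 0 0 0
  0 0 2 0
  0 0 7 0
  0 0 0 0
Max pheromone 7 at (3,2)

Answer: (3,2)=7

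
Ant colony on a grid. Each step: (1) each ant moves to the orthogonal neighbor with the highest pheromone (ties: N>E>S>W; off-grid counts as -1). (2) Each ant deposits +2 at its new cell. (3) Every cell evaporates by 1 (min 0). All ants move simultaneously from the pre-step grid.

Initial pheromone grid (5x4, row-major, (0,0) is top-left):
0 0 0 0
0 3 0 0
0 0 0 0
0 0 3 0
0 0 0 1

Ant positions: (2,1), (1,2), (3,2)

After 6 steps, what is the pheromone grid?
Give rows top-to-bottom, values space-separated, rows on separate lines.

After step 1: ants at (1,1),(1,1),(2,2)
  0 0 0 0
  0 6 0 0
  0 0 1 0
  0 0 2 0
  0 0 0 0
After step 2: ants at (0,1),(0,1),(3,2)
  0 3 0 0
  0 5 0 0
  0 0 0 0
  0 0 3 0
  0 0 0 0
After step 3: ants at (1,1),(1,1),(2,2)
  0 2 0 0
  0 8 0 0
  0 0 1 0
  0 0 2 0
  0 0 0 0
After step 4: ants at (0,1),(0,1),(3,2)
  0 5 0 0
  0 7 0 0
  0 0 0 0
  0 0 3 0
  0 0 0 0
After step 5: ants at (1,1),(1,1),(2,2)
  0 4 0 0
  0 10 0 0
  0 0 1 0
  0 0 2 0
  0 0 0 0
After step 6: ants at (0,1),(0,1),(3,2)
  0 7 0 0
  0 9 0 0
  0 0 0 0
  0 0 3 0
  0 0 0 0

0 7 0 0
0 9 0 0
0 0 0 0
0 0 3 0
0 0 0 0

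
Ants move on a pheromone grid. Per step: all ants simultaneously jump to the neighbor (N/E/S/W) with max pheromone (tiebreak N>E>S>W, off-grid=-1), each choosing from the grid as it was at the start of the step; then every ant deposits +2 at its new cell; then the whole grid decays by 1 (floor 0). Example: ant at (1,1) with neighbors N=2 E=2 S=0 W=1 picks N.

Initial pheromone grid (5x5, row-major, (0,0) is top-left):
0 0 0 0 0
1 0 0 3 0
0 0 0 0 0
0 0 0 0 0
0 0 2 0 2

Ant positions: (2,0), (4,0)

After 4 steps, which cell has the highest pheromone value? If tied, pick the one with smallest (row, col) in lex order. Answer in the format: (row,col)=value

Answer: (0,0)=3

Derivation:
Step 1: ant0:(2,0)->N->(1,0) | ant1:(4,0)->N->(3,0)
  grid max=2 at (1,0)
Step 2: ant0:(1,0)->N->(0,0) | ant1:(3,0)->N->(2,0)
  grid max=1 at (0,0)
Step 3: ant0:(0,0)->S->(1,0) | ant1:(2,0)->N->(1,0)
  grid max=4 at (1,0)
Step 4: ant0:(1,0)->N->(0,0) | ant1:(1,0)->N->(0,0)
  grid max=3 at (0,0)
Final grid:
  3 0 0 0 0
  3 0 0 0 0
  0 0 0 0 0
  0 0 0 0 0
  0 0 0 0 0
Max pheromone 3 at (0,0)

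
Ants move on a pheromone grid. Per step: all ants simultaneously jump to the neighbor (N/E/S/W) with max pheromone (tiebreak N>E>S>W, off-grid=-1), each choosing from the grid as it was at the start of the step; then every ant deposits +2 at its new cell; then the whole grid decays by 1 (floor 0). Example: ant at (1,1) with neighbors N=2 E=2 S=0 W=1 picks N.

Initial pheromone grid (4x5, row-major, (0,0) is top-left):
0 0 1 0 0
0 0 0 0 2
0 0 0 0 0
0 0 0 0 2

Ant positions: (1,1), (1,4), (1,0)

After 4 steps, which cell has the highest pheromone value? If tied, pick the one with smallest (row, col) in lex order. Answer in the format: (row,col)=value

Answer: (0,0)=4

Derivation:
Step 1: ant0:(1,1)->N->(0,1) | ant1:(1,4)->N->(0,4) | ant2:(1,0)->N->(0,0)
  grid max=1 at (0,0)
Step 2: ant0:(0,1)->W->(0,0) | ant1:(0,4)->S->(1,4) | ant2:(0,0)->E->(0,1)
  grid max=2 at (0,0)
Step 3: ant0:(0,0)->E->(0,1) | ant1:(1,4)->N->(0,4) | ant2:(0,1)->W->(0,0)
  grid max=3 at (0,0)
Step 4: ant0:(0,1)->W->(0,0) | ant1:(0,4)->S->(1,4) | ant2:(0,0)->E->(0,1)
  grid max=4 at (0,0)
Final grid:
  4 4 0 0 0
  0 0 0 0 2
  0 0 0 0 0
  0 0 0 0 0
Max pheromone 4 at (0,0)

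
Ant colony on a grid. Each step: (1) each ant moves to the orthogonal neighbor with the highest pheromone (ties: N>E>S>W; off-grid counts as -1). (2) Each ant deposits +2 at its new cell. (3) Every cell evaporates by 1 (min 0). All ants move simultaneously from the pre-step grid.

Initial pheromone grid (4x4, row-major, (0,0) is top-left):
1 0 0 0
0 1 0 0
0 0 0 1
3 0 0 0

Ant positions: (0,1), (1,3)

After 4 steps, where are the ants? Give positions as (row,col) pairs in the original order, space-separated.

Step 1: ant0:(0,1)->S->(1,1) | ant1:(1,3)->S->(2,3)
  grid max=2 at (1,1)
Step 2: ant0:(1,1)->N->(0,1) | ant1:(2,3)->N->(1,3)
  grid max=1 at (0,1)
Step 3: ant0:(0,1)->S->(1,1) | ant1:(1,3)->S->(2,3)
  grid max=2 at (1,1)
Step 4: ant0:(1,1)->N->(0,1) | ant1:(2,3)->N->(1,3)
  grid max=1 at (0,1)

(0,1) (1,3)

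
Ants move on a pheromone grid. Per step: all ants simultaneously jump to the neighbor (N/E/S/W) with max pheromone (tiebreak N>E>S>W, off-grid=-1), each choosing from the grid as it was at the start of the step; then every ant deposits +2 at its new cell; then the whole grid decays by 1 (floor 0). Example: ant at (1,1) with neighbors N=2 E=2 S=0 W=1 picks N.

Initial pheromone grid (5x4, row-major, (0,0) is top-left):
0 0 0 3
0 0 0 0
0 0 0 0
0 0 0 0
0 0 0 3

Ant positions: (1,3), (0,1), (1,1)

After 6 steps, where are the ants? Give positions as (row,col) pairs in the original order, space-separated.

Step 1: ant0:(1,3)->N->(0,3) | ant1:(0,1)->E->(0,2) | ant2:(1,1)->N->(0,1)
  grid max=4 at (0,3)
Step 2: ant0:(0,3)->W->(0,2) | ant1:(0,2)->E->(0,3) | ant2:(0,1)->E->(0,2)
  grid max=5 at (0,3)
Step 3: ant0:(0,2)->E->(0,3) | ant1:(0,3)->W->(0,2) | ant2:(0,2)->E->(0,3)
  grid max=8 at (0,3)
Step 4: ant0:(0,3)->W->(0,2) | ant1:(0,2)->E->(0,3) | ant2:(0,3)->W->(0,2)
  grid max=9 at (0,3)
Step 5: ant0:(0,2)->E->(0,3) | ant1:(0,3)->W->(0,2) | ant2:(0,2)->E->(0,3)
  grid max=12 at (0,3)
Step 6: ant0:(0,3)->W->(0,2) | ant1:(0,2)->E->(0,3) | ant2:(0,3)->W->(0,2)
  grid max=13 at (0,3)

(0,2) (0,3) (0,2)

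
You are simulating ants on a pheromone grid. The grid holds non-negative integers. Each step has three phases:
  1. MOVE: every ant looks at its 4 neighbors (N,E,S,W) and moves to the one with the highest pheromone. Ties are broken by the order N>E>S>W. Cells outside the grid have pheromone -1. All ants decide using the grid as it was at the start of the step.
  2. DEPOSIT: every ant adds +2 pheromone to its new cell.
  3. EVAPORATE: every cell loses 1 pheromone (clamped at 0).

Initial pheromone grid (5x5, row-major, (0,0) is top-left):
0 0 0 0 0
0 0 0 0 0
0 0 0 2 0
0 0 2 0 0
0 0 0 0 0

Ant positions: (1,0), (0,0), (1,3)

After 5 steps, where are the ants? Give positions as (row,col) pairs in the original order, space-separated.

Step 1: ant0:(1,0)->N->(0,0) | ant1:(0,0)->E->(0,1) | ant2:(1,3)->S->(2,3)
  grid max=3 at (2,3)
Step 2: ant0:(0,0)->E->(0,1) | ant1:(0,1)->W->(0,0) | ant2:(2,3)->N->(1,3)
  grid max=2 at (0,0)
Step 3: ant0:(0,1)->W->(0,0) | ant1:(0,0)->E->(0,1) | ant2:(1,3)->S->(2,3)
  grid max=3 at (0,0)
Step 4: ant0:(0,0)->E->(0,1) | ant1:(0,1)->W->(0,0) | ant2:(2,3)->N->(1,3)
  grid max=4 at (0,0)
Step 5: ant0:(0,1)->W->(0,0) | ant1:(0,0)->E->(0,1) | ant2:(1,3)->S->(2,3)
  grid max=5 at (0,0)

(0,0) (0,1) (2,3)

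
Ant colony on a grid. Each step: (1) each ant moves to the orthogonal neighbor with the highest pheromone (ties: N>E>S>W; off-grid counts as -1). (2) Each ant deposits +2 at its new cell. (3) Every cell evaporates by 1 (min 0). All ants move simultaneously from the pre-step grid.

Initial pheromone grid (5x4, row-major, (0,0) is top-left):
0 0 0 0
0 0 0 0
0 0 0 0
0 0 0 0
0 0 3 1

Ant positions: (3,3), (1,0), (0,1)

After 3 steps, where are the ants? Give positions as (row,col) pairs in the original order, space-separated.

Step 1: ant0:(3,3)->S->(4,3) | ant1:(1,0)->N->(0,0) | ant2:(0,1)->E->(0,2)
  grid max=2 at (4,2)
Step 2: ant0:(4,3)->W->(4,2) | ant1:(0,0)->E->(0,1) | ant2:(0,2)->E->(0,3)
  grid max=3 at (4,2)
Step 3: ant0:(4,2)->E->(4,3) | ant1:(0,1)->E->(0,2) | ant2:(0,3)->S->(1,3)
  grid max=2 at (4,2)

(4,3) (0,2) (1,3)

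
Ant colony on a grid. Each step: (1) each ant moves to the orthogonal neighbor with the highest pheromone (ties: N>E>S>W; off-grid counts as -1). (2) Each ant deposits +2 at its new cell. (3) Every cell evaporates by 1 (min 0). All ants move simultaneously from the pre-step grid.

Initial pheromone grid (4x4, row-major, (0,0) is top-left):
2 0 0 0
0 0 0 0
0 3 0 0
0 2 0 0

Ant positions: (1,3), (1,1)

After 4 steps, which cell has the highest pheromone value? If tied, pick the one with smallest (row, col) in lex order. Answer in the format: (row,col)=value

Answer: (2,1)=3

Derivation:
Step 1: ant0:(1,3)->N->(0,3) | ant1:(1,1)->S->(2,1)
  grid max=4 at (2,1)
Step 2: ant0:(0,3)->S->(1,3) | ant1:(2,1)->S->(3,1)
  grid max=3 at (2,1)
Step 3: ant0:(1,3)->N->(0,3) | ant1:(3,1)->N->(2,1)
  grid max=4 at (2,1)
Step 4: ant0:(0,3)->S->(1,3) | ant1:(2,1)->S->(3,1)
  grid max=3 at (2,1)
Final grid:
  0 0 0 0
  0 0 0 1
  0 3 0 0
  0 2 0 0
Max pheromone 3 at (2,1)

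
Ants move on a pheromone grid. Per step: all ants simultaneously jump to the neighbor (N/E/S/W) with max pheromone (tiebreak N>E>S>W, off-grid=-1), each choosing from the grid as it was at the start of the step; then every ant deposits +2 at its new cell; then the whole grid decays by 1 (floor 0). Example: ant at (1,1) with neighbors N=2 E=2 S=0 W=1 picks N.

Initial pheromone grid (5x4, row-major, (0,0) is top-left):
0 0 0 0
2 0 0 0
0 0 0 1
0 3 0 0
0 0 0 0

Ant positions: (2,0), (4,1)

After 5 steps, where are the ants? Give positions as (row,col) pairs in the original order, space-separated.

Step 1: ant0:(2,0)->N->(1,0) | ant1:(4,1)->N->(3,1)
  grid max=4 at (3,1)
Step 2: ant0:(1,0)->N->(0,0) | ant1:(3,1)->N->(2,1)
  grid max=3 at (3,1)
Step 3: ant0:(0,0)->S->(1,0) | ant1:(2,1)->S->(3,1)
  grid max=4 at (3,1)
Step 4: ant0:(1,0)->N->(0,0) | ant1:(3,1)->N->(2,1)
  grid max=3 at (3,1)
Step 5: ant0:(0,0)->S->(1,0) | ant1:(2,1)->S->(3,1)
  grid max=4 at (3,1)

(1,0) (3,1)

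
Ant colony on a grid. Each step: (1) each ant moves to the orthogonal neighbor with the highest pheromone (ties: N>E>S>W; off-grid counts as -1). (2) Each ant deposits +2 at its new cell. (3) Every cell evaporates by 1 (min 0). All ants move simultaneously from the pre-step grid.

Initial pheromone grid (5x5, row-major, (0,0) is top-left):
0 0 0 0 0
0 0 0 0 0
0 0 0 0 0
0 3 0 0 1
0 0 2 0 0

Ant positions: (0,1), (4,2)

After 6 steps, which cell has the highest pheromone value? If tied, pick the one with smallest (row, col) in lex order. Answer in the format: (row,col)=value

Answer: (3,1)=3

Derivation:
Step 1: ant0:(0,1)->E->(0,2) | ant1:(4,2)->N->(3,2)
  grid max=2 at (3,1)
Step 2: ant0:(0,2)->E->(0,3) | ant1:(3,2)->W->(3,1)
  grid max=3 at (3,1)
Step 3: ant0:(0,3)->E->(0,4) | ant1:(3,1)->N->(2,1)
  grid max=2 at (3,1)
Step 4: ant0:(0,4)->S->(1,4) | ant1:(2,1)->S->(3,1)
  grid max=3 at (3,1)
Step 5: ant0:(1,4)->N->(0,4) | ant1:(3,1)->N->(2,1)
  grid max=2 at (3,1)
Step 6: ant0:(0,4)->S->(1,4) | ant1:(2,1)->S->(3,1)
  grid max=3 at (3,1)
Final grid:
  0 0 0 0 0
  0 0 0 0 1
  0 0 0 0 0
  0 3 0 0 0
  0 0 0 0 0
Max pheromone 3 at (3,1)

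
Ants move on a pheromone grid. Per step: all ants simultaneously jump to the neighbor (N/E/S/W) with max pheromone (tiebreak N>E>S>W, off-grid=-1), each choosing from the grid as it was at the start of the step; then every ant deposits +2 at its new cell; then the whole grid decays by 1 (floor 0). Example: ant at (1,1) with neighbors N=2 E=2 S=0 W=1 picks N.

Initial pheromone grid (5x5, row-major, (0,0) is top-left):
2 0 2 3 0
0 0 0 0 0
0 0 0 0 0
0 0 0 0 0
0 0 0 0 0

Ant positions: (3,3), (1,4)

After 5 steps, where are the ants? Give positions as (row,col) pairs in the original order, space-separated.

Step 1: ant0:(3,3)->N->(2,3) | ant1:(1,4)->N->(0,4)
  grid max=2 at (0,3)
Step 2: ant0:(2,3)->N->(1,3) | ant1:(0,4)->W->(0,3)
  grid max=3 at (0,3)
Step 3: ant0:(1,3)->N->(0,3) | ant1:(0,3)->S->(1,3)
  grid max=4 at (0,3)
Step 4: ant0:(0,3)->S->(1,3) | ant1:(1,3)->N->(0,3)
  grid max=5 at (0,3)
Step 5: ant0:(1,3)->N->(0,3) | ant1:(0,3)->S->(1,3)
  grid max=6 at (0,3)

(0,3) (1,3)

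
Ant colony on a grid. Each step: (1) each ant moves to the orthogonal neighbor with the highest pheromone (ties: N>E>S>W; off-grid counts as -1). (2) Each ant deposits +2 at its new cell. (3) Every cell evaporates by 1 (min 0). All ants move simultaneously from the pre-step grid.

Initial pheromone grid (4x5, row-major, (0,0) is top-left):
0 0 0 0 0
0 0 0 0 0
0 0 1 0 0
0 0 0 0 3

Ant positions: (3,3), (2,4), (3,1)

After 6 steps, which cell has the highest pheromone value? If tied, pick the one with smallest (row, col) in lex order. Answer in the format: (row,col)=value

Answer: (3,4)=9

Derivation:
Step 1: ant0:(3,3)->E->(3,4) | ant1:(2,4)->S->(3,4) | ant2:(3,1)->N->(2,1)
  grid max=6 at (3,4)
Step 2: ant0:(3,4)->N->(2,4) | ant1:(3,4)->N->(2,4) | ant2:(2,1)->N->(1,1)
  grid max=5 at (3,4)
Step 3: ant0:(2,4)->S->(3,4) | ant1:(2,4)->S->(3,4) | ant2:(1,1)->N->(0,1)
  grid max=8 at (3,4)
Step 4: ant0:(3,4)->N->(2,4) | ant1:(3,4)->N->(2,4) | ant2:(0,1)->E->(0,2)
  grid max=7 at (3,4)
Step 5: ant0:(2,4)->S->(3,4) | ant1:(2,4)->S->(3,4) | ant2:(0,2)->E->(0,3)
  grid max=10 at (3,4)
Step 6: ant0:(3,4)->N->(2,4) | ant1:(3,4)->N->(2,4) | ant2:(0,3)->E->(0,4)
  grid max=9 at (3,4)
Final grid:
  0 0 0 0 1
  0 0 0 0 0
  0 0 0 0 7
  0 0 0 0 9
Max pheromone 9 at (3,4)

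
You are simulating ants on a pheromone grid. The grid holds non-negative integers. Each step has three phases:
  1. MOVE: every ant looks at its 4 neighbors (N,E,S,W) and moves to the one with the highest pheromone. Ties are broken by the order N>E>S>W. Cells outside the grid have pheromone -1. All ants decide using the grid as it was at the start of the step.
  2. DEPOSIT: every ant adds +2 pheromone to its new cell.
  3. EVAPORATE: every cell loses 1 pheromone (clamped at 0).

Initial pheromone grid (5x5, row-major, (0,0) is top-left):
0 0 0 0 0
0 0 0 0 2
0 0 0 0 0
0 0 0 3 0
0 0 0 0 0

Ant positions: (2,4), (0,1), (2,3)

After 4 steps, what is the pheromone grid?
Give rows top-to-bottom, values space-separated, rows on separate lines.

After step 1: ants at (1,4),(0,2),(3,3)
  0 0 1 0 0
  0 0 0 0 3
  0 0 0 0 0
  0 0 0 4 0
  0 0 0 0 0
After step 2: ants at (0,4),(0,3),(2,3)
  0 0 0 1 1
  0 0 0 0 2
  0 0 0 1 0
  0 0 0 3 0
  0 0 0 0 0
After step 3: ants at (1,4),(0,4),(3,3)
  0 0 0 0 2
  0 0 0 0 3
  0 0 0 0 0
  0 0 0 4 0
  0 0 0 0 0
After step 4: ants at (0,4),(1,4),(2,3)
  0 0 0 0 3
  0 0 0 0 4
  0 0 0 1 0
  0 0 0 3 0
  0 0 0 0 0

0 0 0 0 3
0 0 0 0 4
0 0 0 1 0
0 0 0 3 0
0 0 0 0 0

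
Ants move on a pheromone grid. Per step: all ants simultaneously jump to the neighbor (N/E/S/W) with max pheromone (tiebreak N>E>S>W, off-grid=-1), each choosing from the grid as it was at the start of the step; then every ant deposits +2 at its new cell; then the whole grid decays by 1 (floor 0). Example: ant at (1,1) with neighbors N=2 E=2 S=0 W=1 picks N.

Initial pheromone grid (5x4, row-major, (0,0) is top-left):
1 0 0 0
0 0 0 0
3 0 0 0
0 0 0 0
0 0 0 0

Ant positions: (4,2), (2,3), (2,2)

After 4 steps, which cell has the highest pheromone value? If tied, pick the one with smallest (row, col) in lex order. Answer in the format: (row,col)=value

Answer: (1,2)=6

Derivation:
Step 1: ant0:(4,2)->N->(3,2) | ant1:(2,3)->N->(1,3) | ant2:(2,2)->N->(1,2)
  grid max=2 at (2,0)
Step 2: ant0:(3,2)->N->(2,2) | ant1:(1,3)->W->(1,2) | ant2:(1,2)->E->(1,3)
  grid max=2 at (1,2)
Step 3: ant0:(2,2)->N->(1,2) | ant1:(1,2)->E->(1,3) | ant2:(1,3)->W->(1,2)
  grid max=5 at (1,2)
Step 4: ant0:(1,2)->E->(1,3) | ant1:(1,3)->W->(1,2) | ant2:(1,2)->E->(1,3)
  grid max=6 at (1,2)
Final grid:
  0 0 0 0
  0 0 6 6
  0 0 0 0
  0 0 0 0
  0 0 0 0
Max pheromone 6 at (1,2)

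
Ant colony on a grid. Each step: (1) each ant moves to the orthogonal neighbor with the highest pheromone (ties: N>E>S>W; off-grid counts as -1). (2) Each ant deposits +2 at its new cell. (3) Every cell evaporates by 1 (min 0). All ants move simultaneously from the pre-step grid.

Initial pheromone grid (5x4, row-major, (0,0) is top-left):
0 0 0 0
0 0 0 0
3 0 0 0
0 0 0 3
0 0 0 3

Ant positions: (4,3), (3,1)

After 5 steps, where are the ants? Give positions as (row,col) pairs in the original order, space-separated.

Step 1: ant0:(4,3)->N->(3,3) | ant1:(3,1)->N->(2,1)
  grid max=4 at (3,3)
Step 2: ant0:(3,3)->S->(4,3) | ant1:(2,1)->W->(2,0)
  grid max=3 at (2,0)
Step 3: ant0:(4,3)->N->(3,3) | ant1:(2,0)->N->(1,0)
  grid max=4 at (3,3)
Step 4: ant0:(3,3)->S->(4,3) | ant1:(1,0)->S->(2,0)
  grid max=3 at (2,0)
Step 5: ant0:(4,3)->N->(3,3) | ant1:(2,0)->N->(1,0)
  grid max=4 at (3,3)

(3,3) (1,0)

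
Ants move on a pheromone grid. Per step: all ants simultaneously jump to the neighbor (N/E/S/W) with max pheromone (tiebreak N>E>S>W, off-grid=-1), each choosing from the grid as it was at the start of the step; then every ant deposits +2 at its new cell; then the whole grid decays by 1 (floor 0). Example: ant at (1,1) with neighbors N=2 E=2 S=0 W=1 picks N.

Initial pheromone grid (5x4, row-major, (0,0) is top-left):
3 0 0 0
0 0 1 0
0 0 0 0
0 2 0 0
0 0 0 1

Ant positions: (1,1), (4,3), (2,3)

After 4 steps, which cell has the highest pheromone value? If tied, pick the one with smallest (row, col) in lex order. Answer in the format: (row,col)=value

Step 1: ant0:(1,1)->E->(1,2) | ant1:(4,3)->N->(3,3) | ant2:(2,3)->N->(1,3)
  grid max=2 at (0,0)
Step 2: ant0:(1,2)->E->(1,3) | ant1:(3,3)->N->(2,3) | ant2:(1,3)->W->(1,2)
  grid max=3 at (1,2)
Step 3: ant0:(1,3)->W->(1,2) | ant1:(2,3)->N->(1,3) | ant2:(1,2)->E->(1,3)
  grid max=5 at (1,3)
Step 4: ant0:(1,2)->E->(1,3) | ant1:(1,3)->W->(1,2) | ant2:(1,3)->W->(1,2)
  grid max=7 at (1,2)
Final grid:
  0 0 0 0
  0 0 7 6
  0 0 0 0
  0 0 0 0
  0 0 0 0
Max pheromone 7 at (1,2)

Answer: (1,2)=7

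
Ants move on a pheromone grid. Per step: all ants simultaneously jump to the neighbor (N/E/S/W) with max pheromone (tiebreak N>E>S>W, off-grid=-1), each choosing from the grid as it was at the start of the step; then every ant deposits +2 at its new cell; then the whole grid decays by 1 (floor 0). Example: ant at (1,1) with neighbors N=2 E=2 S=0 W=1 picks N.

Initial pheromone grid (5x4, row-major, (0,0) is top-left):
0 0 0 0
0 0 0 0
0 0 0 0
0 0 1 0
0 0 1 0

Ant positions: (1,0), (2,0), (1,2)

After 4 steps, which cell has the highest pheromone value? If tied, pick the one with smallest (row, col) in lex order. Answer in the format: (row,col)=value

Answer: (0,0)=4

Derivation:
Step 1: ant0:(1,0)->N->(0,0) | ant1:(2,0)->N->(1,0) | ant2:(1,2)->N->(0,2)
  grid max=1 at (0,0)
Step 2: ant0:(0,0)->S->(1,0) | ant1:(1,0)->N->(0,0) | ant2:(0,2)->E->(0,3)
  grid max=2 at (0,0)
Step 3: ant0:(1,0)->N->(0,0) | ant1:(0,0)->S->(1,0) | ant2:(0,3)->S->(1,3)
  grid max=3 at (0,0)
Step 4: ant0:(0,0)->S->(1,0) | ant1:(1,0)->N->(0,0) | ant2:(1,3)->N->(0,3)
  grid max=4 at (0,0)
Final grid:
  4 0 0 1
  4 0 0 0
  0 0 0 0
  0 0 0 0
  0 0 0 0
Max pheromone 4 at (0,0)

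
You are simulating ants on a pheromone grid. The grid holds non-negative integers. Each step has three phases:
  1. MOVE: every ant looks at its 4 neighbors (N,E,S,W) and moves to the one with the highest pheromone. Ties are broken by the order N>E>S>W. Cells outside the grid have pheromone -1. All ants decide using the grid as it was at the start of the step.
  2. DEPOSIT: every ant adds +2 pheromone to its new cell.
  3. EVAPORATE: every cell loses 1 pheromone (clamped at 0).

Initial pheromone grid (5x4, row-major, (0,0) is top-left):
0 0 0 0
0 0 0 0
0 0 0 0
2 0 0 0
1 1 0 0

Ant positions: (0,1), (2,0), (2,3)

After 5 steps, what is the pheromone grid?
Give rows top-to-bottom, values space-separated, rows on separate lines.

After step 1: ants at (0,2),(3,0),(1,3)
  0 0 1 0
  0 0 0 1
  0 0 0 0
  3 0 0 0
  0 0 0 0
After step 2: ants at (0,3),(2,0),(0,3)
  0 0 0 3
  0 0 0 0
  1 0 0 0
  2 0 0 0
  0 0 0 0
After step 3: ants at (1,3),(3,0),(1,3)
  0 0 0 2
  0 0 0 3
  0 0 0 0
  3 0 0 0
  0 0 0 0
After step 4: ants at (0,3),(2,0),(0,3)
  0 0 0 5
  0 0 0 2
  1 0 0 0
  2 0 0 0
  0 0 0 0
After step 5: ants at (1,3),(3,0),(1,3)
  0 0 0 4
  0 0 0 5
  0 0 0 0
  3 0 0 0
  0 0 0 0

0 0 0 4
0 0 0 5
0 0 0 0
3 0 0 0
0 0 0 0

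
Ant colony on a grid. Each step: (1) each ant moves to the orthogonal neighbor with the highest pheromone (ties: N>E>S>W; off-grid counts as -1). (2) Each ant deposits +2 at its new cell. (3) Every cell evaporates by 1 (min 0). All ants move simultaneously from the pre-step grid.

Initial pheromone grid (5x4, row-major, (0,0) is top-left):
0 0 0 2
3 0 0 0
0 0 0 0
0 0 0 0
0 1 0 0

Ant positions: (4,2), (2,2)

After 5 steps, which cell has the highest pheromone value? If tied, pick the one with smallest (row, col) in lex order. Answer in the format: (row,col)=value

Step 1: ant0:(4,2)->W->(4,1) | ant1:(2,2)->N->(1,2)
  grid max=2 at (1,0)
Step 2: ant0:(4,1)->N->(3,1) | ant1:(1,2)->N->(0,2)
  grid max=1 at (0,2)
Step 3: ant0:(3,1)->S->(4,1) | ant1:(0,2)->E->(0,3)
  grid max=2 at (4,1)
Step 4: ant0:(4,1)->N->(3,1) | ant1:(0,3)->S->(1,3)
  grid max=1 at (1,3)
Step 5: ant0:(3,1)->S->(4,1) | ant1:(1,3)->N->(0,3)
  grid max=2 at (4,1)
Final grid:
  0 0 0 1
  0 0 0 0
  0 0 0 0
  0 0 0 0
  0 2 0 0
Max pheromone 2 at (4,1)

Answer: (4,1)=2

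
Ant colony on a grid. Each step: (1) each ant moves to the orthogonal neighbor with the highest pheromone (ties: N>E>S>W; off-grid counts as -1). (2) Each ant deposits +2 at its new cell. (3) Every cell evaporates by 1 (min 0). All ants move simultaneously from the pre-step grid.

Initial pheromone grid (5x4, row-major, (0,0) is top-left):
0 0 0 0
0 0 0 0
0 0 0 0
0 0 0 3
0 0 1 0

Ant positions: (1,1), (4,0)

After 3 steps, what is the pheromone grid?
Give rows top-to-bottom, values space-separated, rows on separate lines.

After step 1: ants at (0,1),(3,0)
  0 1 0 0
  0 0 0 0
  0 0 0 0
  1 0 0 2
  0 0 0 0
After step 2: ants at (0,2),(2,0)
  0 0 1 0
  0 0 0 0
  1 0 0 0
  0 0 0 1
  0 0 0 0
After step 3: ants at (0,3),(1,0)
  0 0 0 1
  1 0 0 0
  0 0 0 0
  0 0 0 0
  0 0 0 0

0 0 0 1
1 0 0 0
0 0 0 0
0 0 0 0
0 0 0 0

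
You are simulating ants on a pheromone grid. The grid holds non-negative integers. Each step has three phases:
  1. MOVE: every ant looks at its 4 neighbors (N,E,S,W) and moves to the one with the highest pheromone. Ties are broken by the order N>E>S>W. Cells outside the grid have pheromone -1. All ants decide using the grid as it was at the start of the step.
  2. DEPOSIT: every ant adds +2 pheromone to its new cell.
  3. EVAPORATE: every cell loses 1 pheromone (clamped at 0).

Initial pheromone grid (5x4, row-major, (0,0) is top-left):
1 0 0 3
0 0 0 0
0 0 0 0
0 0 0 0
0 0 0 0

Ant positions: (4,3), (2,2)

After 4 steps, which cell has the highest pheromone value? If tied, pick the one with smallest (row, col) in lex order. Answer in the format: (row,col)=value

Answer: (0,3)=3

Derivation:
Step 1: ant0:(4,3)->N->(3,3) | ant1:(2,2)->N->(1,2)
  grid max=2 at (0,3)
Step 2: ant0:(3,3)->N->(2,3) | ant1:(1,2)->N->(0,2)
  grid max=1 at (0,2)
Step 3: ant0:(2,3)->N->(1,3) | ant1:(0,2)->E->(0,3)
  grid max=2 at (0,3)
Step 4: ant0:(1,3)->N->(0,3) | ant1:(0,3)->S->(1,3)
  grid max=3 at (0,3)
Final grid:
  0 0 0 3
  0 0 0 2
  0 0 0 0
  0 0 0 0
  0 0 0 0
Max pheromone 3 at (0,3)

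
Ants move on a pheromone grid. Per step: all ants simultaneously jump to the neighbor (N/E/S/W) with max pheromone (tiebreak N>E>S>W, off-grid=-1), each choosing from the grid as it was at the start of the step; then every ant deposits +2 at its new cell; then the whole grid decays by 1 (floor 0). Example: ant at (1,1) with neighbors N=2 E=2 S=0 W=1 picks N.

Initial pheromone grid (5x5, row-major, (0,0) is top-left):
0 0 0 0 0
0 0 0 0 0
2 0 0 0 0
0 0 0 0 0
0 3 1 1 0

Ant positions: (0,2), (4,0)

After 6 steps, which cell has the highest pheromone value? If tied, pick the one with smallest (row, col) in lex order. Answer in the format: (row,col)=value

Step 1: ant0:(0,2)->E->(0,3) | ant1:(4,0)->E->(4,1)
  grid max=4 at (4,1)
Step 2: ant0:(0,3)->E->(0,4) | ant1:(4,1)->N->(3,1)
  grid max=3 at (4,1)
Step 3: ant0:(0,4)->S->(1,4) | ant1:(3,1)->S->(4,1)
  grid max=4 at (4,1)
Step 4: ant0:(1,4)->N->(0,4) | ant1:(4,1)->N->(3,1)
  grid max=3 at (4,1)
Step 5: ant0:(0,4)->S->(1,4) | ant1:(3,1)->S->(4,1)
  grid max=4 at (4,1)
Step 6: ant0:(1,4)->N->(0,4) | ant1:(4,1)->N->(3,1)
  grid max=3 at (4,1)
Final grid:
  0 0 0 0 1
  0 0 0 0 0
  0 0 0 0 0
  0 1 0 0 0
  0 3 0 0 0
Max pheromone 3 at (4,1)

Answer: (4,1)=3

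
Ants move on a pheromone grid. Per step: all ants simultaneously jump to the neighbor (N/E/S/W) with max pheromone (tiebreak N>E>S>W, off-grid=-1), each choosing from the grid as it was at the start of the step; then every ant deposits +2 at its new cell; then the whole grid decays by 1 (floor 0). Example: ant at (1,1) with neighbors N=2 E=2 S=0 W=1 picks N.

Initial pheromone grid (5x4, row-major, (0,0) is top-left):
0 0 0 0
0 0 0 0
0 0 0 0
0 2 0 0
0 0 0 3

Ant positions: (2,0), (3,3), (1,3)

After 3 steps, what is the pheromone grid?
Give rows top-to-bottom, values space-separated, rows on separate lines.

After step 1: ants at (1,0),(4,3),(0,3)
  0 0 0 1
  1 0 0 0
  0 0 0 0
  0 1 0 0
  0 0 0 4
After step 2: ants at (0,0),(3,3),(1,3)
  1 0 0 0
  0 0 0 1
  0 0 0 0
  0 0 0 1
  0 0 0 3
After step 3: ants at (0,1),(4,3),(0,3)
  0 1 0 1
  0 0 0 0
  0 0 0 0
  0 0 0 0
  0 0 0 4

0 1 0 1
0 0 0 0
0 0 0 0
0 0 0 0
0 0 0 4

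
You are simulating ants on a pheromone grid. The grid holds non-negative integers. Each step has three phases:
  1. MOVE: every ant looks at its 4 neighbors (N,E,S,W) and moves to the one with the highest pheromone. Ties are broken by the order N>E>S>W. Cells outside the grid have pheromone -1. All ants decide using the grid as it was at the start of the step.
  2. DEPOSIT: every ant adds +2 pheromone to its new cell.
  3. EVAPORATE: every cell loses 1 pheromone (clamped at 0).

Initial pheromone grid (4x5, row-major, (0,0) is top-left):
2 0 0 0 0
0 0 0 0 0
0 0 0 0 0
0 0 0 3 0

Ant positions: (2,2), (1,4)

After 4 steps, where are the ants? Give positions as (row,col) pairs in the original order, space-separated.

Step 1: ant0:(2,2)->N->(1,2) | ant1:(1,4)->N->(0,4)
  grid max=2 at (3,3)
Step 2: ant0:(1,2)->N->(0,2) | ant1:(0,4)->S->(1,4)
  grid max=1 at (0,2)
Step 3: ant0:(0,2)->E->(0,3) | ant1:(1,4)->N->(0,4)
  grid max=1 at (0,3)
Step 4: ant0:(0,3)->E->(0,4) | ant1:(0,4)->W->(0,3)
  grid max=2 at (0,3)

(0,4) (0,3)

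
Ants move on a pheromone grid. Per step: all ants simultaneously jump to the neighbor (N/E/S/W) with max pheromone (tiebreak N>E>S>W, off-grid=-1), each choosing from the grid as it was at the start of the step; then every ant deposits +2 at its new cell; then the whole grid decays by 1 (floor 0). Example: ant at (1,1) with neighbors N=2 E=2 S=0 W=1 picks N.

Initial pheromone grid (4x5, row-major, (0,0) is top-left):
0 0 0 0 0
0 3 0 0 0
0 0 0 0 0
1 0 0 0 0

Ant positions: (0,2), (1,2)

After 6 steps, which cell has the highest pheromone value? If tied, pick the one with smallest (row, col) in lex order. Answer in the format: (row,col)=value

Answer: (1,1)=3

Derivation:
Step 1: ant0:(0,2)->E->(0,3) | ant1:(1,2)->W->(1,1)
  grid max=4 at (1,1)
Step 2: ant0:(0,3)->E->(0,4) | ant1:(1,1)->N->(0,1)
  grid max=3 at (1,1)
Step 3: ant0:(0,4)->S->(1,4) | ant1:(0,1)->S->(1,1)
  grid max=4 at (1,1)
Step 4: ant0:(1,4)->N->(0,4) | ant1:(1,1)->N->(0,1)
  grid max=3 at (1,1)
Step 5: ant0:(0,4)->S->(1,4) | ant1:(0,1)->S->(1,1)
  grid max=4 at (1,1)
Step 6: ant0:(1,4)->N->(0,4) | ant1:(1,1)->N->(0,1)
  grid max=3 at (1,1)
Final grid:
  0 1 0 0 1
  0 3 0 0 0
  0 0 0 0 0
  0 0 0 0 0
Max pheromone 3 at (1,1)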